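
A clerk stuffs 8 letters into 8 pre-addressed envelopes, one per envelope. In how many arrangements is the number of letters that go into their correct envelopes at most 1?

29665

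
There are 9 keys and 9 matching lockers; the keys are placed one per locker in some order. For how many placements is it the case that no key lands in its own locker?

133496

By inclusion-exclusion, !9 = Σ (-1)^k · 9!/k! for k=0..9
= 9! - 9!/1! + 9!/2! - 9!/3! + 9!/4! - 9!/5! + 9!/6! - 9!/7! + 9!/8! - 9!/9!
= 362880 - 362880 + 181440 - 60480 + 15120 - 3024 + 504 - 72 + 9 - 1
= 133496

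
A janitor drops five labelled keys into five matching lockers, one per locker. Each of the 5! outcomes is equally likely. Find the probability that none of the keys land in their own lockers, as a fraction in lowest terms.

11/30

Favorable outcomes: !5 = 44.
Total outcomes: 5! = 120.
Probability = 44/120 = 11/30.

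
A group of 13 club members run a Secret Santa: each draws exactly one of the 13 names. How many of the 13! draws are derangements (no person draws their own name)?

2290792932

The number of derangements of 13 is !13 = Σ_{k=0}^{13} (-1)^k·13!/k!
= 13! - 13!/1! + 13!/2! - 13!/3! + 13!/4! - 13!/5! + 13!/6! - 13!/7! + 13!/8! - 13!/9! + 13!/10! - 13!/11! + 13!/12! - 13!/13!
= 6227020800 - 6227020800 + 3113510400 - 1037836800 + 259459200 - 51891840 + 8648640 - 1235520 + 154440 - 17160 + 1716 - 156 + 13 - 1
= 2290792932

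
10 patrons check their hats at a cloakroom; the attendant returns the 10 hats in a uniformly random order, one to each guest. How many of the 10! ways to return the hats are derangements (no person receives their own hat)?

1334961

Recurrence: !10 = 9·(!9 + !8).
!10 = 9·(133496 + 14833) = 9·148329 = 1334961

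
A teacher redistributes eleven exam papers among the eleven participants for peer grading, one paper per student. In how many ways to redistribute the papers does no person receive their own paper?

14684570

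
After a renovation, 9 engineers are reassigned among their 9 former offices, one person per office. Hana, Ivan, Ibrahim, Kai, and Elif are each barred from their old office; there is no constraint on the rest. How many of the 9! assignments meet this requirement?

Let A_j be the event that the j-th constrained one is fixed. By inclusion-exclusion over the 5 events:
Σ_{j=0}^{5} (-1)^j C(5,j)(9-j)!
= C(5,0)·9! - C(5,1)·8! + C(5,2)·7! - C(5,3)·6! + C(5,4)·5! - C(5,5)·4!
= 362880 - 201600 + 50400 - 7200 + 600 - 24
= 205056

205056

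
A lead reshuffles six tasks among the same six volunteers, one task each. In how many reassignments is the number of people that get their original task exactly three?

Pick the 3 fixed positions: C(6,3) = 20 ways.
The other 3 form a derangement: !3 = 2.
Total: 20 × 2 = 40.

40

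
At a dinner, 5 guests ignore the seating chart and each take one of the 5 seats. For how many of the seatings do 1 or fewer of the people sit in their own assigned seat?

89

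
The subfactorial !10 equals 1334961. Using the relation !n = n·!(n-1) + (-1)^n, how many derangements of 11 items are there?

14684570

!11 = 11·1334961 - 1 = 14684570.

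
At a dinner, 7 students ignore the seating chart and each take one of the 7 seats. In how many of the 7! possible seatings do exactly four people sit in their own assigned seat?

70

Choose which 4 of the 7 are fixed: C(7,4) = 35.
The remaining 3 must be deranged: !3 = 2.
Total: 35 × 2 = 70.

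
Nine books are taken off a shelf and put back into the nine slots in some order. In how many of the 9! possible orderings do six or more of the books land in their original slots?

# with exactly i fixed is C(9,i)·!(9-i); sum over i=6..9:
  i=6: C(9,6)·!3 = 84·2 = 168
  i=7: C(9,7)·!2 = 36·1 = 36
  i=8: C(9,8)·!1 = 9·0 = 0
  i=9: C(9,9)·!0 = 1·1 = 1
Total = 205.

205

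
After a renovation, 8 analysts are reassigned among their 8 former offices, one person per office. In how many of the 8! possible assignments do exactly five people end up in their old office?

Pick the 5 fixed positions: C(8,5) = 56 ways.
The other 3 form a derangement: !3 = 2.
Total: 56 × 2 = 112.

112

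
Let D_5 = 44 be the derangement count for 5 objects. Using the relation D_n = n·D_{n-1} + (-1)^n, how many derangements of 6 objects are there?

265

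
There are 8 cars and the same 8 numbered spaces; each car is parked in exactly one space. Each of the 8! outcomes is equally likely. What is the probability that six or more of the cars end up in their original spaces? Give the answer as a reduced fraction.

29/40320

Favorable outcomes: Σ_{i≥6} C(8,i)·!(8-i) = 28·1 + 8·0 + 1·1 = 29.
Total outcomes: 8! = 40320.
Probability = 29/40320 = 29/40320.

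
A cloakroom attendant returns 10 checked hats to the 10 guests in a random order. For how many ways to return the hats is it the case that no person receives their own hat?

Recurrence: !10 = 10·!9 + (-1)^10.
!10 = 10·133496 + 1 = 1334961

1334961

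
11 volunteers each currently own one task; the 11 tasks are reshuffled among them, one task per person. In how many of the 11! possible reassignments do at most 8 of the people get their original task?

Sum C(11,i)·!(11-i) for i = 0..8:
  i=0: C(11,0)·!11 = 1·14684570 = 14684570
  i=1: C(11,1)·!10 = 11·1334961 = 14684571
  i=2: C(11,2)·!9 = 55·133496 = 7342280
  i=3: C(11,3)·!8 = 165·14833 = 2447445
  i=4: C(11,4)·!7 = 330·1854 = 611820
  i=5: C(11,5)·!6 = 462·265 = 122430
  i=6: C(11,6)·!5 = 462·44 = 20328
  i=7: C(11,7)·!4 = 330·9 = 2970
  i=8: C(11,8)·!3 = 165·2 = 330
Total = 39916744.

39916744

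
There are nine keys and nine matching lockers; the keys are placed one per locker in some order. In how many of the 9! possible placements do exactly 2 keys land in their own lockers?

Choose which 2 of the 9 are fixed: C(9,2) = 36.
The remaining 7 must be deranged: !7 = 1854.
Total: 36 × 1854 = 66744.

66744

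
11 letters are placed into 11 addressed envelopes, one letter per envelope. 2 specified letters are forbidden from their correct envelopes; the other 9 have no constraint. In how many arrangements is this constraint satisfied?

33022080

Inclusion-exclusion on the 2 forbidden self-matches:
Σ_{j=0}^{2} (-1)^j C(2,j)(11-j)!
= C(2,0)·11! - C(2,1)·10! + C(2,2)·9!
= 39916800 - 7257600 + 362880
= 33022080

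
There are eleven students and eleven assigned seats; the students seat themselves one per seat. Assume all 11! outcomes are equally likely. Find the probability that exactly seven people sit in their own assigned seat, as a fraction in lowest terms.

1/13440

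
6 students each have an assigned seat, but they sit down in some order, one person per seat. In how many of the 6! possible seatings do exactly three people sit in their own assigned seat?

40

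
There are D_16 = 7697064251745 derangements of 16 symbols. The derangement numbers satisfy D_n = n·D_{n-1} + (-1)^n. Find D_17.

D_17 = 17·7697064251745 - 1 = 130850092279664.

130850092279664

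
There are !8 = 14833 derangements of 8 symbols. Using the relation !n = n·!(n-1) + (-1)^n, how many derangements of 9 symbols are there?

133496

!9 = 9·14833 - 1 = 133496.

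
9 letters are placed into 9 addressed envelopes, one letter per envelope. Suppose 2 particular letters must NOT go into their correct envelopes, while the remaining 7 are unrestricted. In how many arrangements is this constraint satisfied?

287280

Let A_j be the event that the j-th constrained one is fixed. By inclusion-exclusion over the 2 events:
Σ_{j=0}^{2} (-1)^j C(2,j)(9-j)!
= C(2,0)·9! - C(2,1)·8! + C(2,2)·7!
= 362880 - 80640 + 5040
= 287280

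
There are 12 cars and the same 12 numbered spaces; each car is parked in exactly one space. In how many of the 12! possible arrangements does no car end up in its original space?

176214841

Recurrence: !12 = 12·!11 + (-1)^12.
!12 = 12·14684570 + 1 = 176214841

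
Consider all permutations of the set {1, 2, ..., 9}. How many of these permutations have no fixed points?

133496

!9 is the nearest integer to 9!/e.
9! = 362880, and 362880/e ≈ 133496.09, so !9 = 133496.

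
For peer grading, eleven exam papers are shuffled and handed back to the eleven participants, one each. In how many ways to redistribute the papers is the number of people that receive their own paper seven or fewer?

39916414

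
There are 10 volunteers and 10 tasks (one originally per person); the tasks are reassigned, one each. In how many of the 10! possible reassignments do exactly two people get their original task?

Choose which 2 of the 10 are fixed: C(10,2) = 45.
The remaining 8 must be deranged: !8 = 14833.
Total: 45 × 14833 = 667485.

667485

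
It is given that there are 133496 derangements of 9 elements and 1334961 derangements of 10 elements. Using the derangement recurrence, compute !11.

14684570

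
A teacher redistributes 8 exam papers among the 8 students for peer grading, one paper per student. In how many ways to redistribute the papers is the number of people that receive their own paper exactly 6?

Choose which 6 of the 8 are fixed: C(8,6) = 28.
The remaining 2 must be deranged: !2 = 1.
Total: 28 × 1 = 28.

28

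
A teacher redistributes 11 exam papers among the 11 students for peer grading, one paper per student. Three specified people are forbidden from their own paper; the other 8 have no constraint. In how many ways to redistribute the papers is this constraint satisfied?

30078720

Let A_j be the event that the j-th constrained one is fixed. By inclusion-exclusion over the 3 events:
Σ_{j=0}^{3} (-1)^j C(3,j)(11-j)!
= C(3,0)·11! - C(3,1)·10! + C(3,2)·9! - C(3,3)·8!
= 39916800 - 10886400 + 1088640 - 40320
= 30078720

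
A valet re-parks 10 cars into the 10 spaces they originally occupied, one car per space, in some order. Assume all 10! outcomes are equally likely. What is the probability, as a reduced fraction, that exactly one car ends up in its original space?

Favorable outcomes: C(10,1)·!9 = 10·133496 = 1334960.
Total outcomes: 10! = 3628800.
Probability = 1334960/3628800 = 16687/45360.

16687/45360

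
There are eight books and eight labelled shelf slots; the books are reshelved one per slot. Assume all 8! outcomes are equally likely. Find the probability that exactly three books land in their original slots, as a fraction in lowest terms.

11/180

Favorable outcomes: C(8,3)·!5 = 56·44 = 2464.
Total outcomes: 8! = 40320.
Probability = 2464/40320 = 11/180.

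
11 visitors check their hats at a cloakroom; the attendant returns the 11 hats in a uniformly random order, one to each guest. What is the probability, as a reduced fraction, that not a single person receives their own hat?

1468457/3991680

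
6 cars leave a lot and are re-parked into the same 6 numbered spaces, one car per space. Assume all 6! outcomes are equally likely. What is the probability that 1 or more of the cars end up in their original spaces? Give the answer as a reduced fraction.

91/144

Favorable outcomes: Σ_{i≥1} C(6,i)·!(6-i) = 6·44 + 15·9 + 20·2 + 15·1 + 6·0 + 1·1 = 455.
Total outcomes: 6! = 720.
Probability = 455/720 = 91/144.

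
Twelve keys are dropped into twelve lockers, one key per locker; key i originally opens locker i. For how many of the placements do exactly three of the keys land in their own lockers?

Pick the 3 fixed positions: C(12,3) = 220 ways.
The remaining 9 must be deranged: !9 = 133496.
Total: 220 × 133496 = 29369120.

29369120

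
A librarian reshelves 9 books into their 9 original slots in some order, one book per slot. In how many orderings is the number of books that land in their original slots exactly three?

Pick the 3 fixed positions: C(9,3) = 84 ways.
The other 6 form a derangement: !6 = 265.
Total: 84 × 265 = 22260.

22260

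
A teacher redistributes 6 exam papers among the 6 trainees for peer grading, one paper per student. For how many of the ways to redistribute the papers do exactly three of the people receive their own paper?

40

Choose which 3 of the 6 are fixed: C(6,3) = 20.
The other 3 form a derangement: !3 = 2.
Total: 20 × 2 = 40.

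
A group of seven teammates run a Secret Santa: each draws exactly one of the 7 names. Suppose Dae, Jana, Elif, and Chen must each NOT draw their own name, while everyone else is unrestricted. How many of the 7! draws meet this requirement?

2790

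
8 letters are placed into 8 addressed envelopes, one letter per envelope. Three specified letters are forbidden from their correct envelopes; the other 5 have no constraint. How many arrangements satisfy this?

Inclusion-exclusion on the 3 forbidden self-matches:
Σ_{j=0}^{3} (-1)^j C(3,j)(8-j)!
= C(3,0)·8! - C(3,1)·7! + C(3,2)·6! - C(3,3)·5!
= 40320 - 15120 + 2160 - 120
= 27240

27240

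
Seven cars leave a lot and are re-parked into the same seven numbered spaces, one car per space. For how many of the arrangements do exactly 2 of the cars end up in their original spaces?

Pick the 2 fixed positions: C(7,2) = 21 ways.
The other 5 form a derangement: !5 = 44.
Total: 21 × 44 = 924.

924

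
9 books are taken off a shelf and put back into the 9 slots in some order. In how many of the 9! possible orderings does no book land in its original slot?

133496

The number of derangements of 9 is !9 = Σ_{k=0}^{9} (-1)^k·9!/k!
= 9! - 9!/1! + 9!/2! - 9!/3! + 9!/4! - 9!/5! + 9!/6! - 9!/7! + 9!/8! - 9!/9!
= 362880 - 362880 + 181440 - 60480 + 15120 - 3024 + 504 - 72 + 9 - 1
= 133496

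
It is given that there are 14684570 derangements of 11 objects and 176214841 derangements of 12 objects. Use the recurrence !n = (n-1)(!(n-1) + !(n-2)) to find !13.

2290792932

!13 = (13-1)·(!12 + !11) = 12·(176214841 + 14684570) = 12·190899411 = 2290792932.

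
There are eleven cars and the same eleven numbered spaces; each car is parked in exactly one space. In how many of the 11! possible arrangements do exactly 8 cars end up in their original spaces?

Choose which 8 of the 11 are fixed: C(11,8) = 165.
The other 3 form a derangement: !3 = 2.
Total: 165 × 2 = 330.

330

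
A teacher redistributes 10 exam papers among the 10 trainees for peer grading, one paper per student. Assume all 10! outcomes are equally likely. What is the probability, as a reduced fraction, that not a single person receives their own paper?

Favorable outcomes: !10 = 1334961.
Total outcomes: 10! = 3628800.
Probability = 1334961/3628800 = 16481/44800.

16481/44800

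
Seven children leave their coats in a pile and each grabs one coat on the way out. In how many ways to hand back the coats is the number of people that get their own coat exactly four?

70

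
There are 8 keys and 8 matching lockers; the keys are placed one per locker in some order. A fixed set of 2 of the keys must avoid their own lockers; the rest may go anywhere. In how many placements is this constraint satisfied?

Let A_j be the event that the j-th constrained one is fixed. By inclusion-exclusion over the 2 events:
Σ_{j=0}^{2} (-1)^j C(2,j)(8-j)!
= C(2,0)·8! - C(2,1)·7! + C(2,2)·6!
= 40320 - 10080 + 720
= 30960

30960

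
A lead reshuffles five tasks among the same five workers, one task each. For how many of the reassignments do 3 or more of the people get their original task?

Sum C(5,i)·!(5-i) for i = 3..5:
  i=3: C(5,3)·!2 = 10·1 = 10
  i=4: C(5,4)·!1 = 5·0 = 0
  i=5: C(5,5)·!0 = 1·1 = 1
Total = 11.

11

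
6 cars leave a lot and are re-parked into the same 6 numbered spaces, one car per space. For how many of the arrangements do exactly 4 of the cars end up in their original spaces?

15

Pick the 4 fixed positions: C(6,4) = 15 ways.
The remaining 2 must be deranged: !2 = 1.
Total: 15 × 1 = 15.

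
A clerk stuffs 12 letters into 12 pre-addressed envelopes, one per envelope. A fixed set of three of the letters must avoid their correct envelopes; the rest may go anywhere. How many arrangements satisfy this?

Inclusion-exclusion on the 3 forbidden self-matches:
Σ_{j=0}^{3} (-1)^j C(3,j)(12-j)!
= C(3,0)·12! - C(3,1)·11! + C(3,2)·10! - C(3,3)·9!
= 479001600 - 119750400 + 10886400 - 362880
= 369774720

369774720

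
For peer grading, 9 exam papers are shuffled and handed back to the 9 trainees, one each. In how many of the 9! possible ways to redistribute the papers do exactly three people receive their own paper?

22260

Choose which 3 of the 9 are fixed: C(9,3) = 84.
The remaining 6 must be deranged: !6 = 265.
Total: 84 × 265 = 22260.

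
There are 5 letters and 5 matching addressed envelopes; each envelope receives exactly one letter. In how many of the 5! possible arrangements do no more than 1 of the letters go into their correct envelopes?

89

Sum C(5,i)·!(5-i) for i = 0..1:
  i=0: C(5,0)·!5 = 1·44 = 44
  i=1: C(5,1)·!4 = 5·9 = 45
Total = 89.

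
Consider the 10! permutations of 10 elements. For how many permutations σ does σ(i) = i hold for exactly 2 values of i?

667485

Pick the 2 fixed positions: C(10,2) = 45 ways.
The other 8 form a derangement: !8 = 14833.
Total: 45 × 14833 = 667485.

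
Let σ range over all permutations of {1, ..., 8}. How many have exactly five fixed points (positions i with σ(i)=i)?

112

Choose which 5 of the 8 are fixed: C(8,5) = 56.
The other 3 form a derangement: !3 = 2.
Total: 56 × 2 = 112.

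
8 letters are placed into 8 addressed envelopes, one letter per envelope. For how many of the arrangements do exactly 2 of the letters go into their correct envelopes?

Choose which 2 of the 8 are fixed: C(8,2) = 28.
The other 6 form a derangement: !6 = 265.
Total: 28 × 265 = 7420.

7420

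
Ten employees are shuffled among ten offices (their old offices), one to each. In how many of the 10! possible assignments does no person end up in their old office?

Recurrence: !10 = 9·(!9 + !8).
!10 = 9·(133496 + 14833) = 9·148329 = 1334961

1334961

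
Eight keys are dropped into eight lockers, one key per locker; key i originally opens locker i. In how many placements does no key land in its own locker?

14833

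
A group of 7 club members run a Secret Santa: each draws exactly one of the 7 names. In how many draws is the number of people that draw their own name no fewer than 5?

22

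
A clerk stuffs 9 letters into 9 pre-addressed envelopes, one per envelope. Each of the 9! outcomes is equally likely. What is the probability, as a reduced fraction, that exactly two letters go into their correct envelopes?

103/560

Favorable outcomes: C(9,2)·!7 = 36·1854 = 66744.
Total outcomes: 9! = 362880.
Probability = 66744/362880 = 103/560.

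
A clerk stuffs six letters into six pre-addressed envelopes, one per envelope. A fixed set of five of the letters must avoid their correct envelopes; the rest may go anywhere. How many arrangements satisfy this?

Inclusion-exclusion on the 5 forbidden self-matches:
Σ_{j=0}^{5} (-1)^j C(5,j)(6-j)!
= C(5,0)·6! - C(5,1)·5! + C(5,2)·4! - C(5,3)·3! + C(5,4)·2! - C(5,5)·1!
= 720 - 600 + 240 - 60 + 10 - 1
= 309

309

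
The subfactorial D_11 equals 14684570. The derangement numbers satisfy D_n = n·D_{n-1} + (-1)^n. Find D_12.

D_12 = 12·14684570 + 1 = 176214841.

176214841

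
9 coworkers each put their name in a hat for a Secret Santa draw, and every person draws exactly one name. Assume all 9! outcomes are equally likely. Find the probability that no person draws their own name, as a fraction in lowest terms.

Favorable outcomes: !9 = 133496.
Total outcomes: 9! = 362880.
Probability = 133496/362880 = 16687/45360.

16687/45360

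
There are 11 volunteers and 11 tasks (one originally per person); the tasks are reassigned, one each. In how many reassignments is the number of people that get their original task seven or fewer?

Sum C(11,i)·!(11-i) for i = 0..7:
  i=0: C(11,0)·!11 = 1·14684570 = 14684570
  i=1: C(11,1)·!10 = 11·1334961 = 14684571
  i=2: C(11,2)·!9 = 55·133496 = 7342280
  i=3: C(11,3)·!8 = 165·14833 = 2447445
  i=4: C(11,4)·!7 = 330·1854 = 611820
  i=5: C(11,5)·!6 = 462·265 = 122430
  i=6: C(11,6)·!5 = 462·44 = 20328
  i=7: C(11,7)·!4 = 330·9 = 2970
Total = 39916414.

39916414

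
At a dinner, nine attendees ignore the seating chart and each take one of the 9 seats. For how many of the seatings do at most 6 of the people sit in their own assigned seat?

# with exactly i fixed is C(9,i)·!(9-i); sum over i=0..6:
  i=0: C(9,0)·!9 = 1·133496 = 133496
  i=1: C(9,1)·!8 = 9·14833 = 133497
  i=2: C(9,2)·!7 = 36·1854 = 66744
  i=3: C(9,3)·!6 = 84·265 = 22260
  i=4: C(9,4)·!5 = 126·44 = 5544
  i=5: C(9,5)·!4 = 126·9 = 1134
  i=6: C(9,6)·!3 = 84·2 = 168
Total = 362843.

362843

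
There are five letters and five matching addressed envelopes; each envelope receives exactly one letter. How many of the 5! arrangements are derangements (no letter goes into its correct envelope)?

!5 is the nearest integer to 5!/e.
5! = 120, and 120/e ≈ 44.15, so !5 = 44.

44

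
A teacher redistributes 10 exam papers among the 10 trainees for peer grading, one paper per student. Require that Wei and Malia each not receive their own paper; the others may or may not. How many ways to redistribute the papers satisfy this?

2943360

Let A_j be the event that the j-th constrained one is fixed. By inclusion-exclusion over the 2 events:
Σ_{j=0}^{2} (-1)^j C(2,j)(10-j)!
= C(2,0)·10! - C(2,1)·9! + C(2,2)·8!
= 3628800 - 725760 + 40320
= 2943360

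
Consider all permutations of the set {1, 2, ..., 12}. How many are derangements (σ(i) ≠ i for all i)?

176214841

!12 is the nearest integer to 12!/e.
12! = 479001600, and 479001600/e ≈ 176214840.93, so !12 = 176214841.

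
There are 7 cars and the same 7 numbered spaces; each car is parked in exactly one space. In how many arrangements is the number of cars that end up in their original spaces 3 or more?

Sum C(7,i)·!(7-i) for i = 3..7:
  i=3: C(7,3)·!4 = 35·9 = 315
  i=4: C(7,4)·!3 = 35·2 = 70
  i=5: C(7,5)·!2 = 21·1 = 21
  i=6: C(7,6)·!1 = 7·0 = 0
  i=7: C(7,7)·!0 = 1·1 = 1
Total = 407.

407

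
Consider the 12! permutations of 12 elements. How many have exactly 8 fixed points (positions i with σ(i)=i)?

4455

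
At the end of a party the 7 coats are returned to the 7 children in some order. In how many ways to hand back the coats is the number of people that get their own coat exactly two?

924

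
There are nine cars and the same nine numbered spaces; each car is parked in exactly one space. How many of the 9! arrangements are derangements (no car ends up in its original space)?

133496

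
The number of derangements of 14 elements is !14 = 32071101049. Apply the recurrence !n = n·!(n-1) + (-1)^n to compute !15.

!15 = 15·32071101049 - 1 = 481066515734.

481066515734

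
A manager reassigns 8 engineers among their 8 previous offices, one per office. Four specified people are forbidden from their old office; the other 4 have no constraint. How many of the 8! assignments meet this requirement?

Inclusion-exclusion on the 4 forbidden self-matches:
Σ_{j=0}^{4} (-1)^j C(4,j)(8-j)!
= C(4,0)·8! - C(4,1)·7! + C(4,2)·6! - C(4,3)·5! + C(4,4)·4!
= 40320 - 20160 + 4320 - 480 + 24
= 24024

24024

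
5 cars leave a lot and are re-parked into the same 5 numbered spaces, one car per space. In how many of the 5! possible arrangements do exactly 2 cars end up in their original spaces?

20

Pick the 2 fixed positions: C(5,2) = 10 ways.
The remaining 3 must be deranged: !3 = 2.
Total: 10 × 2 = 20.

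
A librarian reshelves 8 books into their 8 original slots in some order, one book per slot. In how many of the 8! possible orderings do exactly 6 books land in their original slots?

Choose which 6 of the 8 are fixed: C(8,6) = 28.
The remaining 2 must be deranged: !2 = 1.
Total: 28 × 1 = 28.

28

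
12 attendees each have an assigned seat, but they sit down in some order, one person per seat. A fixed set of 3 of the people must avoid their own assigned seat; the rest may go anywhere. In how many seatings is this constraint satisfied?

369774720

Inclusion-exclusion on the 3 forbidden self-matches:
Σ_{j=0}^{3} (-1)^j C(3,j)(12-j)!
= C(3,0)·12! - C(3,1)·11! + C(3,2)·10! - C(3,3)·9!
= 479001600 - 119750400 + 10886400 - 362880
= 369774720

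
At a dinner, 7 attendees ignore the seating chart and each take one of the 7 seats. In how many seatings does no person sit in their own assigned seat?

Recurrence: !7 = 6·(!6 + !5).
!7 = 6·(265 + 44) = 6·309 = 1854

1854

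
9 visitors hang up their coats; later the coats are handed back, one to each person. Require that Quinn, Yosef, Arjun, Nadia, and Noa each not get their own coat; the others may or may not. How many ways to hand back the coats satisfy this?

205056

Let A_j be the event that the j-th constrained one is fixed. By inclusion-exclusion over the 5 events:
Σ_{j=0}^{5} (-1)^j C(5,j)(9-j)!
= C(5,0)·9! - C(5,1)·8! + C(5,2)·7! - C(5,3)·6! + C(5,4)·5! - C(5,5)·4!
= 362880 - 201600 + 50400 - 7200 + 600 - 24
= 205056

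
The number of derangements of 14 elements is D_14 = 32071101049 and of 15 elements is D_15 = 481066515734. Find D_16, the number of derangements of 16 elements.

7697064251745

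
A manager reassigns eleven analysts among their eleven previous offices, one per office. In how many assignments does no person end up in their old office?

Recurrence: !11 = 11·!10 + (-1)^11.
!11 = 11·1334961 - 1 = 14684570

14684570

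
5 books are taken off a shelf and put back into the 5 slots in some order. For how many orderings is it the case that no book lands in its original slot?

!5 = 5! · Σ_{k=0}^{5} (-1)^k/k!
= 5! - 5!/1! + 5!/2! - 5!/3! + 5!/4! - 5!/5!
= 120 - 120 + 60 - 20 + 5 - 1
= 44

44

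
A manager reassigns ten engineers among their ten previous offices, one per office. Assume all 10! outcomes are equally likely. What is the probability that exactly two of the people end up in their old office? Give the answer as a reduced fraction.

2119/11520

Favorable outcomes: C(10,2)·!8 = 45·14833 = 667485.
Total outcomes: 10! = 3628800.
Probability = 667485/3628800 = 2119/11520.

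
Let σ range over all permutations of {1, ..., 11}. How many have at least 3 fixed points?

3205379

# with exactly i fixed is C(11,i)·!(11-i); sum over i=3..11:
  i=3: C(11,3)·!8 = 165·14833 = 2447445
  i=4: C(11,4)·!7 = 330·1854 = 611820
  i=5: C(11,5)·!6 = 462·265 = 122430
  i=6: C(11,6)·!5 = 462·44 = 20328
  i=7: C(11,7)·!4 = 330·9 = 2970
  i=8: C(11,8)·!3 = 165·2 = 330
  i=9: C(11,9)·!2 = 55·1 = 55
  i=10: C(11,10)·!1 = 11·0 = 0
  i=11: C(11,11)·!0 = 1·1 = 1
Total = 3205379.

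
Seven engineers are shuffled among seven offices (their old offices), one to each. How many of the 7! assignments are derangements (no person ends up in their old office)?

1854

The subfactorial !7 = [7!/e] (nearest integer).
7! = 5040, and 5040/e ≈ 1854.11, so !7 = 1854.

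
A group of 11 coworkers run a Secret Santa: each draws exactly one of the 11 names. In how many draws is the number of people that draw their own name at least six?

# with exactly i fixed is C(11,i)·!(11-i); sum over i=6..11:
  i=6: C(11,6)·!5 = 462·44 = 20328
  i=7: C(11,7)·!4 = 330·9 = 2970
  i=8: C(11,8)·!3 = 165·2 = 330
  i=9: C(11,9)·!2 = 55·1 = 55
  i=10: C(11,10)·!1 = 11·0 = 0
  i=11: C(11,11)·!0 = 1·1 = 1
Total = 23684.

23684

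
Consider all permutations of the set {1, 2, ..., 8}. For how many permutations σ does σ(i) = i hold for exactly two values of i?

7420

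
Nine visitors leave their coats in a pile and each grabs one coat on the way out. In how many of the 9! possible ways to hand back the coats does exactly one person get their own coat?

Choose which one of the 9 is fixed: C(9,1) = 9.
The other 8 form a derangement: !8 = 14833.
Total: 9 × 14833 = 133497.

133497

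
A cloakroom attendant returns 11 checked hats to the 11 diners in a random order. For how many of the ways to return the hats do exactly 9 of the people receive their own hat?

55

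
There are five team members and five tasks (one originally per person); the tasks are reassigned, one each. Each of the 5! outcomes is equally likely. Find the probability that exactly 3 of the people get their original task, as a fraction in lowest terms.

1/12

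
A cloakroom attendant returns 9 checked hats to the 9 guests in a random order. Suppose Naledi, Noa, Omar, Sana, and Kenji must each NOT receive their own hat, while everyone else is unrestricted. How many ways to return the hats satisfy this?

Let A_j be the event that the j-th constrained one is fixed. By inclusion-exclusion over the 5 events:
Σ_{j=0}^{5} (-1)^j C(5,j)(9-j)!
= C(5,0)·9! - C(5,1)·8! + C(5,2)·7! - C(5,3)·6! + C(5,4)·5! - C(5,5)·4!
= 362880 - 201600 + 50400 - 7200 + 600 - 24
= 205056

205056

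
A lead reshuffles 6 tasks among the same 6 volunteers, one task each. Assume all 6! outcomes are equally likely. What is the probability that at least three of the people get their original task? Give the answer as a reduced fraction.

Favorable outcomes: Σ_{i≥3} C(6,i)·!(6-i) = 20·2 + 15·1 + 6·0 + 1·1 = 56.
Total outcomes: 6! = 720.
Probability = 56/720 = 7/90.

7/90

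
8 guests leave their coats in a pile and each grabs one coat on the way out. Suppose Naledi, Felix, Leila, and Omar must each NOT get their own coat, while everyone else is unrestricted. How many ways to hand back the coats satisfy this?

24024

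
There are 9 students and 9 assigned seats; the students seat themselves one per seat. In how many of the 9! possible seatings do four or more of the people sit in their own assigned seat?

6883

# with exactly i fixed is C(9,i)·!(9-i); sum over i=4..9:
  i=4: C(9,4)·!5 = 126·44 = 5544
  i=5: C(9,5)·!4 = 126·9 = 1134
  i=6: C(9,6)·!3 = 84·2 = 168
  i=7: C(9,7)·!2 = 36·1 = 36
  i=8: C(9,8)·!1 = 9·0 = 0
  i=9: C(9,9)·!0 = 1·1 = 1
Total = 6883.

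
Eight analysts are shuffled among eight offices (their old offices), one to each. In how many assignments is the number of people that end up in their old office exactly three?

2464

Choose which 3 of the 8 are fixed: C(8,3) = 56.
The remaining 5 must be deranged: !5 = 44.
Total: 56 × 44 = 2464.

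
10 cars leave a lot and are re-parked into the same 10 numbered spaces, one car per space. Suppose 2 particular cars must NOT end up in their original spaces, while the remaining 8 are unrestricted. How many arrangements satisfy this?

2943360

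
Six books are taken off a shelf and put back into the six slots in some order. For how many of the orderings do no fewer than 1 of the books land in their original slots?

# with exactly i fixed is C(6,i)·!(6-i); sum over i=1..6:
  i=1: C(6,1)·!5 = 6·44 = 264
  i=2: C(6,2)·!4 = 15·9 = 135
  i=3: C(6,3)·!3 = 20·2 = 40
  i=4: C(6,4)·!2 = 15·1 = 15
  i=5: C(6,5)·!1 = 6·0 = 0
  i=6: C(6,6)·!0 = 1·1 = 1
Total = 455.

455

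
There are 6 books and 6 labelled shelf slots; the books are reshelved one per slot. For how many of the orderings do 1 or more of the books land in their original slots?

455

# with exactly i fixed is C(6,i)·!(6-i); sum over i=1..6:
  i=1: C(6,1)·!5 = 6·44 = 264
  i=2: C(6,2)·!4 = 15·9 = 135
  i=3: C(6,3)·!3 = 20·2 = 40
  i=4: C(6,4)·!2 = 15·1 = 15
  i=5: C(6,5)·!1 = 6·0 = 0
  i=6: C(6,6)·!0 = 1·1 = 1
Total = 455.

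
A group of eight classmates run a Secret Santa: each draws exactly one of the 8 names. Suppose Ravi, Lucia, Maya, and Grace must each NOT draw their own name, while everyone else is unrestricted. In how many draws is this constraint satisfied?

Inclusion-exclusion on the 4 forbidden self-matches:
Σ_{j=0}^{4} (-1)^j C(4,j)(8-j)!
= C(4,0)·8! - C(4,1)·7! + C(4,2)·6! - C(4,3)·5! + C(4,4)·4!
= 40320 - 20160 + 4320 - 480 + 24
= 24024

24024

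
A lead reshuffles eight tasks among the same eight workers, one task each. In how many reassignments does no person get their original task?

Use !n = (n-1)(!(n-1) + !(n-2)).
!8 = 7·(1854 + 265) = 7·2119 = 14833

14833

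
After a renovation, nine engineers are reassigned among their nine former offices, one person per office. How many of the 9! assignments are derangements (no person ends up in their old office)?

The number of derangements of 9 is !9 = Σ_{k=0}^{9} (-1)^k·9!/k!
= 9! - 9!/1! + 9!/2! - 9!/3! + 9!/4! - 9!/5! + 9!/6! - 9!/7! + 9!/8! - 9!/9!
= 362880 - 362880 + 181440 - 60480 + 15120 - 3024 + 504 - 72 + 9 - 1
= 133496

133496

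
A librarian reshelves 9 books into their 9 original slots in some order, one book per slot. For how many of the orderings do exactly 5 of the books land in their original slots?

Choose which 5 of the 9 are fixed: C(9,5) = 126.
The remaining 4 must be deranged: !4 = 9.
Total: 126 × 9 = 1134.

1134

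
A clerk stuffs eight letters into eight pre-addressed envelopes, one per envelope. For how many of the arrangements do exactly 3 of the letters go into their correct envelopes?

2464

Choose which 3 of the 8 are fixed: C(8,3) = 56.
The remaining 5 must be deranged: !5 = 44.
Total: 56 × 44 = 2464.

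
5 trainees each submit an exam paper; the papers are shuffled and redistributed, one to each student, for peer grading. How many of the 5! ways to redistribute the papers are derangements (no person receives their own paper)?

44

!5 is the nearest integer to 5!/e.
5! = 120, and 120/e ≈ 44.15, so !5 = 44.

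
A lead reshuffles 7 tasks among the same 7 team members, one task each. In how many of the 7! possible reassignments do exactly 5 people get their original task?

21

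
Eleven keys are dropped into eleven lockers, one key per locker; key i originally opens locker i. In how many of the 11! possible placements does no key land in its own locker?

14684570

By inclusion-exclusion, !11 = Σ (-1)^k · 11!/k! for k=0..11
= 11! - 11!/1! + 11!/2! - 11!/3! + 11!/4! - 11!/5! + 11!/6! - 11!/7! + 11!/8! - 11!/9! + 11!/10! - 11!/11!
= 39916800 - 39916800 + 19958400 - 6652800 + 1663200 - 332640 + 55440 - 7920 + 990 - 110 + 11 - 1
= 14684570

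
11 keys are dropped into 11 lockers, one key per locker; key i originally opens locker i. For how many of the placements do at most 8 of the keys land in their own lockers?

Sum C(11,i)·!(11-i) for i = 0..8:
  i=0: C(11,0)·!11 = 1·14684570 = 14684570
  i=1: C(11,1)·!10 = 11·1334961 = 14684571
  i=2: C(11,2)·!9 = 55·133496 = 7342280
  i=3: C(11,3)·!8 = 165·14833 = 2447445
  i=4: C(11,4)·!7 = 330·1854 = 611820
  i=5: C(11,5)·!6 = 462·265 = 122430
  i=6: C(11,6)·!5 = 462·44 = 20328
  i=7: C(11,7)·!4 = 330·9 = 2970
  i=8: C(11,8)·!3 = 165·2 = 330
Total = 39916744.

39916744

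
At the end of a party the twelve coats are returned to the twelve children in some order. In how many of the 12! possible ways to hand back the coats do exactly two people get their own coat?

Pick the 2 fixed positions: C(12,2) = 66 ways.
The remaining 10 must be deranged: !10 = 1334961.
Total: 66 × 1334961 = 88107426.

88107426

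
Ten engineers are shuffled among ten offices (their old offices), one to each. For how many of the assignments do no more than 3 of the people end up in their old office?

3559886

Sum C(10,i)·!(10-i) for i = 0..3:
  i=0: C(10,0)·!10 = 1·1334961 = 1334961
  i=1: C(10,1)·!9 = 10·133496 = 1334960
  i=2: C(10,2)·!8 = 45·14833 = 667485
  i=3: C(10,3)·!7 = 120·1854 = 222480
Total = 3559886.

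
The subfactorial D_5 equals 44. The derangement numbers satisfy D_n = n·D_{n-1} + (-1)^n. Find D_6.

265

D_6 = 6·44 + 1 = 265.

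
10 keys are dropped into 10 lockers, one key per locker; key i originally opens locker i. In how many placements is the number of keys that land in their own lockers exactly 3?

Choose which 3 of the 10 are fixed: C(10,3) = 120.
The remaining 7 must be deranged: !7 = 1854.
Total: 120 × 1854 = 222480.

222480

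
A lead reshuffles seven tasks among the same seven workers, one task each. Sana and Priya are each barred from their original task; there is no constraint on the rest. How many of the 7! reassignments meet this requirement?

3720

Inclusion-exclusion on the 2 forbidden self-matches:
Σ_{j=0}^{2} (-1)^j C(2,j)(7-j)!
= C(2,0)·7! - C(2,1)·6! + C(2,2)·5!
= 5040 - 1440 + 120
= 3720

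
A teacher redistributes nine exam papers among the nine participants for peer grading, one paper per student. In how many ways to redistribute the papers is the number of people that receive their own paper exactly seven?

Pick the 7 fixed positions: C(9,7) = 36 ways.
The remaining 2 must be deranged: !2 = 1.
Total: 36 × 1 = 36.

36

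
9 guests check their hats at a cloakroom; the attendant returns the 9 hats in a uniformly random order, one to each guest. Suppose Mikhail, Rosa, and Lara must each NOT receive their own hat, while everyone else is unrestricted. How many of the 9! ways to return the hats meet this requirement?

Inclusion-exclusion on the 3 forbidden self-matches:
Σ_{j=0}^{3} (-1)^j C(3,j)(9-j)!
= C(3,0)·9! - C(3,1)·8! + C(3,2)·7! - C(3,3)·6!
= 362880 - 120960 + 15120 - 720
= 256320

256320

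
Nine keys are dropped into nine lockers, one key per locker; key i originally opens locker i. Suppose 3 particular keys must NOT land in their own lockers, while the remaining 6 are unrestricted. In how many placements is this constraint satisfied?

Let A_j be the event that the j-th constrained one is fixed. By inclusion-exclusion over the 3 events:
Σ_{j=0}^{3} (-1)^j C(3,j)(9-j)!
= C(3,0)·9! - C(3,1)·8! + C(3,2)·7! - C(3,3)·6!
= 362880 - 120960 + 15120 - 720
= 256320

256320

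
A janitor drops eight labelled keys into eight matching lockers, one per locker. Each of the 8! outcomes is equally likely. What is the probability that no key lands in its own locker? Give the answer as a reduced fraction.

Favorable outcomes: !8 = 14833.
Total outcomes: 8! = 40320.
Probability = 14833/40320 = 2119/5760.

2119/5760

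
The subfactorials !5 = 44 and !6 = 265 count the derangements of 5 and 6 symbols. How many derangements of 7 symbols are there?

1854

!7 = (7-1)·(!6 + !5) = 6·(265 + 44) = 6·309 = 1854.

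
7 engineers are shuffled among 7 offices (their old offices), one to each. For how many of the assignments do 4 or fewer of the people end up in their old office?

5018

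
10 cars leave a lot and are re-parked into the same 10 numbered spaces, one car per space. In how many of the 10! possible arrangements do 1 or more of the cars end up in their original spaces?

2293839

# with exactly i fixed is C(10,i)·!(10-i); sum over i=1..10:
  i=1: C(10,1)·!9 = 10·133496 = 1334960
  i=2: C(10,2)·!8 = 45·14833 = 667485
  i=3: C(10,3)·!7 = 120·1854 = 222480
  i=4: C(10,4)·!6 = 210·265 = 55650
  i=5: C(10,5)·!5 = 252·44 = 11088
  i=6: C(10,6)·!4 = 210·9 = 1890
  i=7: C(10,7)·!3 = 120·2 = 240
  i=8: C(10,8)·!2 = 45·1 = 45
  i=9: C(10,9)·!1 = 10·0 = 0
  i=10: C(10,10)·!0 = 1·1 = 1
Total = 2293839.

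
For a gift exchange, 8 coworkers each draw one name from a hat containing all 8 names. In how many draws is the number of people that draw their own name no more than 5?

40291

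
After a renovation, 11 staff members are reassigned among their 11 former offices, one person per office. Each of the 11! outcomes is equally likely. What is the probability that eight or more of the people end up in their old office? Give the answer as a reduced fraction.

193/19958400

Favorable outcomes: Σ_{i≥8} C(11,i)·!(11-i) = 165·2 + 55·1 + 11·0 + 1·1 = 386.
Total outcomes: 11! = 39916800.
Probability = 386/39916800 = 193/19958400.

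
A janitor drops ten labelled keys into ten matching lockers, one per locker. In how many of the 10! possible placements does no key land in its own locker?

1334961

By inclusion-exclusion, !10 = Σ (-1)^k · 10!/k! for k=0..10
= 10! - 10!/1! + 10!/2! - 10!/3! + 10!/4! - 10!/5! + 10!/6! - 10!/7! + 10!/8! - 10!/9! + 10!/10!
= 3628800 - 3628800 + 1814400 - 604800 + 151200 - 30240 + 5040 - 720 + 90 - 10 + 1
= 1334961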